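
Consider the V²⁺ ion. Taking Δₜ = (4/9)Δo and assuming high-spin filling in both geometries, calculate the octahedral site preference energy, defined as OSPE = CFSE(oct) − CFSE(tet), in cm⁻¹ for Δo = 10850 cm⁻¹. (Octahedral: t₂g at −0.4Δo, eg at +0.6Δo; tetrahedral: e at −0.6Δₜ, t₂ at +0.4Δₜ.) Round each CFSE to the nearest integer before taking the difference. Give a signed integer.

Group 5 minus oxidation state +2 gives a d³ configuration for V²⁺.
In an octahedral site d³ (HS) is t2g^3 e_g^0, giving CFSE(oct) = -1.2Δo = -13020 cm⁻¹.
Tetrahedral: e^2 t2^1, CFSE = 2(−0.6) + 1(+0.4) = -0.8Δₜ = -0.8 × (4/9) × 10850 = -3858 cm⁻¹.
Subtracting, OSPE = -13020 − (-3858) = -9162 cm⁻¹.

-9162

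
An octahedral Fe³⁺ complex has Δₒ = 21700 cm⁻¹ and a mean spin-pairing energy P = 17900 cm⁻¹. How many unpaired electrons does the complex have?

Group 8 minus oxidation state +3 gives a d⁵ configuration for Fe³⁺.
Since Δₒ = 21700 cm⁻¹ > P = 17900 cm⁻¹, the complex adopts the low-spin configuration.
Configuration: t2g^5 e_g^0.
Unpaired electrons: 1.

1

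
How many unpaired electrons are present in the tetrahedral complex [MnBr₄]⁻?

Each Br⁻ contributes -1; 4 × (-1) = -4. With overall charge -1, Mn is in the +3 oxidation state.
Mn³⁺: group 7, so d-count = 7 − 3 = 4.
Tetrahedral splitting is small, so the complex is high-spin.
Configuration: e² t₂², giving 4 unpaired electrons.

4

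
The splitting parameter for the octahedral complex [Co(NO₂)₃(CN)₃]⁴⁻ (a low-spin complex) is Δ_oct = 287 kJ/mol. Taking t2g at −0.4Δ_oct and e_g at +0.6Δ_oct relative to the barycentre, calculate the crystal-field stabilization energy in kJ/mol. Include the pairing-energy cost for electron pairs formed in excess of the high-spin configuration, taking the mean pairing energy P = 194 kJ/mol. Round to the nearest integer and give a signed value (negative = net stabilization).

Ligand charges: 3×(-1) from NO₂⁻ and 3×(-1) from CN⁻ sum to -6; with overall charge -4, Co is +2.
Group 9 minus oxidation state +2 gives a d⁷ configuration for Co²⁺.
The d⁷ electrons fill as t2g^6 e_g^1.
The orbital stabilization is -1.8Δ_oct = -1.8 × 287 = -517 kJ/mol.
High-spin d⁷ would be t2g^5 e_g^2 with 2 pairs; low-spin has 3, so 1 excess pair costs +1P = +194 kJ/mol.
Overall CFSE = -517 + 194 = -323 kJ/mol.

-323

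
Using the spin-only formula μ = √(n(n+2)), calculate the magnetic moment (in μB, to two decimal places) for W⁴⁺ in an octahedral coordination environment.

2.83 μB

W⁴⁺: group 6, so d-count = 6 − 4 = 2.
Configuration: t₂g² eg⁰ → 2 unpaired electrons.
μ(spin-only) = √[2(2+2)] = √8 ≈ 2.83 μB.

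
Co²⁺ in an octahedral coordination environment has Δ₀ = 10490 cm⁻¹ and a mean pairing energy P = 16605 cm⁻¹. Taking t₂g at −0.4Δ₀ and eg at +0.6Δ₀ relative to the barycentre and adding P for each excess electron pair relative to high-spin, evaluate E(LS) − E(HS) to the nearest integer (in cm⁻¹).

6115

Group 9 minus oxidation state +2 gives a d⁷ configuration for Co²⁺.
High-spin d⁷ fills as t₂g⁵ eg² with CFSE 5(−0.4) + 2(+0.6) = -0.8Δ₀ = -8392 cm⁻¹.
For low-spin the configuration is t₂g⁶ eg¹: orbital energy -1.8 × 10490 = -18882 cm⁻¹, and 1 additional pair relative to high-spin adds 16605 cm⁻¹, giving -2277 cm⁻¹.
Thus E(LS) − E(HS) = 6115 cm⁻¹.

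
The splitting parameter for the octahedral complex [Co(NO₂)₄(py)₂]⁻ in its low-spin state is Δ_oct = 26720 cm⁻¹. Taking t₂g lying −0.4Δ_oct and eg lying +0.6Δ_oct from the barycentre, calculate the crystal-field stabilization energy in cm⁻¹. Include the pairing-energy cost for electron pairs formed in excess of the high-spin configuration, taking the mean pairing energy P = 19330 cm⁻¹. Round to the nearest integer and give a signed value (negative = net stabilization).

-25468

Ligand charges: 4×(-1) from NO₂⁻ and 2×(+0) from py sum to -4; with overall charge -1, Co is +3.
Co is in group 9, so Co³⁺ is d⁶ (9 − 3 = 6).
Configuration: t₂g⁶ eg⁰.
CFSE(orbital) = 6×(-0.4Δ_oct) + 0×(0.6Δ_oct) = -2.4Δ_oct; with Δ_oct = 26720 cm⁻¹ that is -64128 cm⁻¹.
Pairing penalty: 3 pairs vs 1 in the high-spin reference → 2 extra × P = 38660 cm⁻¹.
Overall CFSE = -64128 + 38660 = -25468 cm⁻¹.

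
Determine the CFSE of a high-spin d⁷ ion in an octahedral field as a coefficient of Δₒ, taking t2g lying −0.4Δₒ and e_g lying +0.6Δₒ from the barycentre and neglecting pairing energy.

-0.8 Δₒ

Configuration: t2g^5 e_g^2.
CFSE = 5(-0.4Δₒ) + 2(0.6Δₒ) = -2.0Δₒ + 1.2Δₒ = -0.8Δₒ.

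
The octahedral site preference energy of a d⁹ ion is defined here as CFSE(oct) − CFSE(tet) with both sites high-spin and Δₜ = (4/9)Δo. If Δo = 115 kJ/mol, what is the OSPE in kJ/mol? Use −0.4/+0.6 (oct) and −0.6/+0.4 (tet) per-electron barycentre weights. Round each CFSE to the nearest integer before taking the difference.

Octahedral high-spin t₂g⁶ eg³: CFSE = -0.6 × 115 = -69 kJ/mol.
Tetrahedral: e⁴ t₂⁵, CFSE = 4(−0.6) + 5(+0.4) = -0.4Δₜ = -0.4 × (4/9) × 115 = -20 kJ/mol.
OSPE = -69 − (-20) = -49 kJ/mol.

-49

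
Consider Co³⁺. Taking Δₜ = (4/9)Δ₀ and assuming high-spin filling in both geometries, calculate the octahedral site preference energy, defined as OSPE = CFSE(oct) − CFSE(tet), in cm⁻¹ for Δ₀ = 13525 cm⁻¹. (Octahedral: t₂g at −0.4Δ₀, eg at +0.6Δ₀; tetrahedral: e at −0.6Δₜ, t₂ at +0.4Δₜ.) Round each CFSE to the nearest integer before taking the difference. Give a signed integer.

-1803

Co³⁺: group 9, so d-count = 9 − 3 = 6.
In an octahedral site d⁶ (HS) is t₂g⁴ eg², giving CFSE(oct) = -0.4Δ₀ = -5410 cm⁻¹.
Tetrahedral: e³ t₂³, CFSE = 3(−0.6) + 3(+0.4) = -0.6Δₜ = -0.6 × (4/9) × 13525 = -3607 cm⁻¹.
Subtracting, OSPE = -5410 − (-3607) = -1803 cm⁻¹.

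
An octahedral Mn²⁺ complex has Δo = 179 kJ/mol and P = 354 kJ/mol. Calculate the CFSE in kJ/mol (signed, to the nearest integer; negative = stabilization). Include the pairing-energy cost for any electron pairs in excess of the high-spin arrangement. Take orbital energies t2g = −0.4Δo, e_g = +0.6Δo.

Mn²⁺: group 7, so d-count = 7 − 2 = 5.
With Δo < P the complex is high-spin.
That gives t2g^3 e_g^2.
Orbital CFSE = 0.0Δo = 0.0 × 179 = 0 kJ/mol.
High-spin has no excess pairs, so no pairing correction applies.

0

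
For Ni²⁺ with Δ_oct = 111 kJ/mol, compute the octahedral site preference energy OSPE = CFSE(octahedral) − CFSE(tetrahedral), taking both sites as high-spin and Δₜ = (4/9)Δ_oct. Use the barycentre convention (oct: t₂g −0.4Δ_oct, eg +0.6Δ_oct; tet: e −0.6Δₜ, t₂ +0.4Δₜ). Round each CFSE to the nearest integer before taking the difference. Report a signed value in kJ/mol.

-94

Group 10 minus oxidation state +2 gives a d⁸ configuration for Ni²⁺.
Octahedral high-spin t2g^6 e_g^2: CFSE = -1.2 × 111 = -133 kJ/mol.
Tetrahedral e^4 t2^4 gives -0.8Δₜ = -0.8 × (4/9) × 111 = -39 kJ/mol.
OSPE = -133 − (-39) = -94 kJ/mol.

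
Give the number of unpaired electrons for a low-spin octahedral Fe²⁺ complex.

0

Group 8 minus oxidation state +2 gives a d⁶ configuration for Fe²⁺.
Configuration: t₂g⁶ eg⁰, giving 0 unpaired electrons.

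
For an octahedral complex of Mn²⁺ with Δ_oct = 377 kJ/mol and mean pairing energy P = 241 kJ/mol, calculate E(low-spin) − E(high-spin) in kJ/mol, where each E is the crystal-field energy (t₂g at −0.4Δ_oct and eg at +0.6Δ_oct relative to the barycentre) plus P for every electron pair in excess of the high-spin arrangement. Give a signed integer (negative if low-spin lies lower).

Mn sits in group 7; removing 2 electrons leaves Mn²⁺ with 7 − 2 = 5 d electrons.
High-spin d⁵ fills as t₂g³ eg² with CFSE 3(−0.4) + 2(+0.6) = 0.0Δ_oct = 0 kJ/mol.
Low-spin t₂g⁵ eg⁰ gives -2.0Δ_oct = -754 kJ/mol, but forming 2 extra pairs costs 2P = 482 kJ/mol, so E(LS) = -754 + 482 = -272 kJ/mol.
The difference is -272 − (0) = -272 kJ/mol, so low-spin lies lower.

-272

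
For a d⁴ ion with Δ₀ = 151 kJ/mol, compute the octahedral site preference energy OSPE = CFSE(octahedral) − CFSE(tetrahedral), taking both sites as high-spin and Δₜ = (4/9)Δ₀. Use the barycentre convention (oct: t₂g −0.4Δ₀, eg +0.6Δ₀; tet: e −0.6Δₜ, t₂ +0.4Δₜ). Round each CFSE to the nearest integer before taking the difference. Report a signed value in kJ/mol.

-64

Octahedral (high-spin): t₂g³ eg¹, CFSE = 3(−0.4) + 1(+0.6) = -0.6Δ₀ = -0.6 × 151 = -91 kJ/mol.
Tetrahedral: e² t₂², CFSE = 2(−0.6) + 2(+0.4) = -0.4Δₜ = -0.4 × (4/9) × 151 = -27 kJ/mol.
OSPE = -91 − (-27) = -64 kJ/mol.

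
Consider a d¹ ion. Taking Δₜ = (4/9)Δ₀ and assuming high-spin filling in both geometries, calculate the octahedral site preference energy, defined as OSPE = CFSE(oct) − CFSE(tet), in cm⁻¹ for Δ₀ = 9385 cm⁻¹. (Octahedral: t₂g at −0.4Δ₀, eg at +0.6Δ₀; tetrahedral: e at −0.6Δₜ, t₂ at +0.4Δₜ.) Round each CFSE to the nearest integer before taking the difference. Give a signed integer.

In an octahedral site d¹ (HS) is t₂g¹ eg⁰, giving CFSE(oct) = -0.4Δ₀ = -3754 cm⁻¹.
In a tetrahedral site the filling is e¹ t₂⁰: CFSE(tet) = -0.6Δₜ = -0.6 × (4/9)(9385) = -2503 cm⁻¹.
Subtracting, OSPE = -3754 − (-2503) = -1251 cm⁻¹.

-1251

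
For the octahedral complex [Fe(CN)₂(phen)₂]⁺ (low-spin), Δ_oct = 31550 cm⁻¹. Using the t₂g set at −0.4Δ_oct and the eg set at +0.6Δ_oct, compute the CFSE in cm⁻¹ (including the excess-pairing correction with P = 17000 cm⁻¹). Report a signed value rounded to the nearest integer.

Ligand charges: 2×(-1) from CN⁻ and 2×(+0) from phen sum to -2; with overall charge +1, Fe is +3.
Fe³⁺: group 8, so d-count = 8 − 3 = 5.
Electron filling gives t₂g⁵ eg⁰.
The orbital stabilization is -2.0Δ_oct = -2.0 × 31550 = -63100 cm⁻¹.
Relative to high-spin t₂g³ eg² (0 paired), the low-spin configuration has 2 additional pairs, contributing +2 × 17000 = +34000 cm⁻¹.
Overall CFSE = -63100 + 34000 = -29100 cm⁻¹.

-29100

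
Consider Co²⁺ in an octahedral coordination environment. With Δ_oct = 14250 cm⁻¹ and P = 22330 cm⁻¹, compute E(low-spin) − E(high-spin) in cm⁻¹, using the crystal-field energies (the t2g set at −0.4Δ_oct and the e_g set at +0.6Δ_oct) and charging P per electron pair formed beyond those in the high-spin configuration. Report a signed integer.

Group 9 minus oxidation state +2 gives a d⁷ configuration for Co²⁺.
High-spin: t2g^5 e_g^2, CFSE = -0.8Δ_oct = -11400 cm⁻¹.
Low-spin: t2g^6 e_g^1, orbital CFSE = -1.8Δ_oct = -25650 cm⁻¹; plus 1 excess pair × P = +22330 cm⁻¹; total -3320 cm⁻¹.
The difference is -3320 − (-11400) = 8080 cm⁻¹, so high-spin lies lower.

8080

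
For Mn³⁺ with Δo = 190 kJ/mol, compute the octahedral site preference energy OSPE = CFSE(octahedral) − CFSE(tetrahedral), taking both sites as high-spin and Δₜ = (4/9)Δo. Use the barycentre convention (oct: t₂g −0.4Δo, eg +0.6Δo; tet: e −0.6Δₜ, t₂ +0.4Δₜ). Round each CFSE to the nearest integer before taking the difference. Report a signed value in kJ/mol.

-80

Group 7 minus oxidation state +3 gives a d⁴ configuration for Mn³⁺.
In an octahedral site d⁴ (HS) is t₂g³ eg¹, giving CFSE(oct) = -0.6Δo = -114 kJ/mol.
In a tetrahedral site the filling is e² t₂²: CFSE(tet) = -0.4Δₜ = -0.4 × (4/9)(190) = -34 kJ/mol.
OSPE = -114 − (-34) = -80 kJ/mol.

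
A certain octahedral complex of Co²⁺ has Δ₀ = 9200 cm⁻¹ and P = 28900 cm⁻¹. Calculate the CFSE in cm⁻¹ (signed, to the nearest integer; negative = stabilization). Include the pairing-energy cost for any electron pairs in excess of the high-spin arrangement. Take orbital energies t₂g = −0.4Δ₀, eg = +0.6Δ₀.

-7360

Co sits in group 9; removing 2 electrons leaves Co²⁺ with 9 − 2 = 7 d electrons.
Here Δ₀ < P (9200 < 28900), so the high-spin state is favoured.
Filling d⁷ accordingly: t₂g⁵ eg².
Orbital CFSE = -0.8Δ₀ = -0.8 × 9200 = -7360 cm⁻¹.
High-spin has no excess pairs, so no pairing correction applies.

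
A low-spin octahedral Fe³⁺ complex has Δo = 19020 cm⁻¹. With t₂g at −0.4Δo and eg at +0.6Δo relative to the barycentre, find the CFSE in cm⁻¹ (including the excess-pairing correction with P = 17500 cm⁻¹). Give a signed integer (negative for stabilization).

Group 8 minus oxidation state +3 gives a d⁵ configuration for Fe³⁺.
The d⁵ electrons fill as t₂g⁵ eg⁰.
Orbital CFSE = 5(-0.4) + 0(0.6) = -2.0Δo = -2.0 × 19020 = -38040 cm⁻¹.
High-spin d⁵ would be t₂g³ eg² with 0 pairs; low-spin has 2, so 2 excess pairs cost +2P = +35000 cm⁻¹.
Net CFSE = -38040 + 35000 = -3040 cm⁻¹.

-3040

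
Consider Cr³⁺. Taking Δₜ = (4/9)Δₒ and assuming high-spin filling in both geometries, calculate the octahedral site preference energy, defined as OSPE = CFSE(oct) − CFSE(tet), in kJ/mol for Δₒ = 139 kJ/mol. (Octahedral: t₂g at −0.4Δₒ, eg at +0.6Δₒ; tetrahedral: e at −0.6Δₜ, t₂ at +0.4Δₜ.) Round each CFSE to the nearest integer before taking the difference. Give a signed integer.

-118

Cr sits in group 6; removing 3 electrons leaves Cr³⁺ with 6 − 3 = 3 d electrons.
Octahedral high-spin t2g^3 e_g^0: CFSE = -1.2 × 139 = -167 kJ/mol.
Tetrahedral e^2 t2^1 gives -0.8Δₜ = -0.8 × (4/9) × 139 = -49 kJ/mol.
OSPE = -167 − (-49) = -118 kJ/mol.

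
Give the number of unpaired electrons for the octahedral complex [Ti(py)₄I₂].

2

Ligand charges: 4×(+0) from py and 2×(-1) from I⁻ sum to -2; with overall charge +0, Ti is +2.
Ti²⁺: group 4, so d-count = 4 − 2 = 2.
Configuration: t2g^2 e_g^0, giving 2 unpaired electrons.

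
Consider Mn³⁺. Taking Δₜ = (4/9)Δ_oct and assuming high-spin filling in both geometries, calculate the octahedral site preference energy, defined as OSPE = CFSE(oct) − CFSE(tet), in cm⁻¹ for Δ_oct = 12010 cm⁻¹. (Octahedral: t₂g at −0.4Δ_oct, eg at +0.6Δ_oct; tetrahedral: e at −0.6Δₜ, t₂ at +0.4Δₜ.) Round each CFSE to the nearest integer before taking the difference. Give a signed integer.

Group 7 minus oxidation state +3 gives a d⁴ configuration for Mn³⁺.
Octahedral (high-spin): t₂g³ eg¹, CFSE = 3(−0.4) + 1(+0.6) = -0.6Δ_oct = -0.6 × 12010 = -7206 cm⁻¹.
Tetrahedral: e² t₂², CFSE = 2(−0.6) + 2(+0.4) = -0.4Δₜ = -0.4 × (4/9) × 12010 = -2135 cm⁻¹.
OSPE = CFSE(oct) − CFSE(tet) = -7206 − (-2135) = -5071 cm⁻¹.

-5071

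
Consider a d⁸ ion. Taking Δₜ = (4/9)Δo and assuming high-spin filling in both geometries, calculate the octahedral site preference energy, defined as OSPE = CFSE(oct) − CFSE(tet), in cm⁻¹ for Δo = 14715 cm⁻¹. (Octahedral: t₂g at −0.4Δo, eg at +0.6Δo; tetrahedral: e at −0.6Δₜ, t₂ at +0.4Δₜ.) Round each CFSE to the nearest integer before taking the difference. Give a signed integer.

Octahedral high-spin t2g^6 e_g^2: CFSE = -1.2 × 14715 = -17658 cm⁻¹.
In a tetrahedral site the filling is e^4 t2^4: CFSE(tet) = -0.8Δₜ = -0.8 × (4/9)(14715) = -5232 cm⁻¹.
OSPE = CFSE(oct) − CFSE(tet) = -17658 − (-5232) = -12426 cm⁻¹.

-12426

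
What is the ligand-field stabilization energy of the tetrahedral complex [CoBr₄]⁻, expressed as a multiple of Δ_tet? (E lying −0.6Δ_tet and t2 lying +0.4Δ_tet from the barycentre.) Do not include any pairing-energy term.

Each Br⁻ contributes -1; 4 × (-1) = -4. With overall charge -1, Co is in the +3 oxidation state.
Co sits in group 9; removing 3 electrons leaves Co³⁺ with 9 − 3 = 6 d electrons.
Tetrahedral fields are weak (Δₜ ≈ 4/9 Δₒ), so electrons fill high-spin.
Configuration: e^3 t2^3.
CFSE = 3(-0.6Δ_tet) + 3(0.4Δ_tet) = -1.8Δ_tet + 1.2Δ_tet = -0.6Δ_tet.

-0.6 Δ_tet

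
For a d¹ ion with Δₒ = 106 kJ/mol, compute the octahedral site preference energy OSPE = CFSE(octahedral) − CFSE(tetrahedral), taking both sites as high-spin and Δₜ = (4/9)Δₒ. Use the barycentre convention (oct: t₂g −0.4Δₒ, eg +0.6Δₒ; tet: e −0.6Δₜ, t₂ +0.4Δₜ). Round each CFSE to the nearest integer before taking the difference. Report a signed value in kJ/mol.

In an octahedral site d¹ (HS) is t₂g¹ eg⁰, giving CFSE(oct) = -0.4Δₒ = -42 kJ/mol.
Tetrahedral e¹ t₂⁰ gives -0.6Δₜ = -0.6 × (4/9) × 106 = -28 kJ/mol.
OSPE = -42 − (-28) = -14 kJ/mol.

-14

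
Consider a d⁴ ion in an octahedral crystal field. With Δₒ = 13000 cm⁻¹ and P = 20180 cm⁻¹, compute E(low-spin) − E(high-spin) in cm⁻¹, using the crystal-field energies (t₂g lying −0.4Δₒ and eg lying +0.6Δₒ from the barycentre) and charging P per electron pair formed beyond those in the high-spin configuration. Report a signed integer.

7180

High-spin d⁴ fills as t₂g³ eg¹ with CFSE 3(−0.4) + 1(+0.6) = -0.6Δₒ = -7800 cm⁻¹.
Low-spin: t₂g⁴ eg⁰, orbital CFSE = -1.6Δₒ = -20800 cm⁻¹; plus 1 excess pair × P = +20180 cm⁻¹; total -620 cm⁻¹.
E(LS) − E(HS) = -620 − (-7800) = 7180 cm⁻¹.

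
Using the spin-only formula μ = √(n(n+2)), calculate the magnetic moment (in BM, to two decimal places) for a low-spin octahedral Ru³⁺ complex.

Ru³⁺: group 8, so d-count = 8 − 3 = 5.
Configuration: t2g^5 e_g^0 → 1 unpaired electron.
μ(spin-only) = √[1(1+2)] = √3 ≈ 1.73 BM.

1.73 BM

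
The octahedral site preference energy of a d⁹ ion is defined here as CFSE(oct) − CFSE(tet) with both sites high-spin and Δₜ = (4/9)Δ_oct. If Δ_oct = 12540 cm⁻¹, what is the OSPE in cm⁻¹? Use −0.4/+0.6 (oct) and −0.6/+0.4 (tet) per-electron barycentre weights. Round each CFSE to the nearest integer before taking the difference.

Octahedral (high-spin): t2g^6 e_g^3, CFSE = 6(−0.4) + 3(+0.6) = -0.6Δ_oct = -0.6 × 12540 = -7524 cm⁻¹.
Tetrahedral: e^4 t2^5, CFSE = 4(−0.6) + 5(+0.4) = -0.4Δₜ = -0.4 × (4/9) × 12540 = -2229 cm⁻¹.
OSPE = CFSE(oct) − CFSE(tet) = -7524 − (-2229) = -5295 cm⁻¹.

-5295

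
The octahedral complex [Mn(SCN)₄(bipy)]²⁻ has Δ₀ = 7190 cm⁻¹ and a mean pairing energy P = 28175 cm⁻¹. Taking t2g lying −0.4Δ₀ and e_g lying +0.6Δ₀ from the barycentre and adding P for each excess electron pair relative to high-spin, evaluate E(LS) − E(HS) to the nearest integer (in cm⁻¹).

Ligand charges: 4×(-1) from SCN⁻ and 1×(+0) from bipy sum to -4; with overall charge -2, Mn is +2.
Mn²⁺: group 7, so d-count = 7 − 2 = 5.
In the high-spin limit (t2g^3 e_g^2) the orbital term is 0.0Δ₀ = 0 cm⁻¹, with no excess pairing.
Low-spin t2g^5 e_g^0 gives -2.0Δ₀ = -14380 cm⁻¹, but forming 2 extra pairs costs 2P = 56350 cm⁻¹, so E(LS) = -14380 + 56350 = 41970 cm⁻¹.
E(LS) − E(HS) = 41970 − (0) = 41970 cm⁻¹.

41970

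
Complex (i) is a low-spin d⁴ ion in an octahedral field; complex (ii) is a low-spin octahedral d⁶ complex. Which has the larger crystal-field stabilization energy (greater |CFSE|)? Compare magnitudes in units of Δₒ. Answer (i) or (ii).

(i): t₂g⁴ eg⁰, CFSE = -1.6Δₒ.
(ii): t2g^6 e_g^0, CFSE = -2.4Δₒ.
So (ii) has the larger |CFSE|.

(ii)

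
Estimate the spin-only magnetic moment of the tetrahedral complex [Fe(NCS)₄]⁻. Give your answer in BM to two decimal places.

5.92 BM

Each NCS⁻ contributes -1; 4 × (-1) = -4. With overall charge -1, Fe is in the +3 oxidation state.
Group 8 minus oxidation state +3 gives a d⁵ configuration for Fe³⁺.
With tetrahedral geometry the complex is necessarily high-spin.
Configuration: e^2 t2^3 → 5 unpaired electrons.
μ(spin-only) = √[5(5+2)] = √35 ≈ 5.92 BM.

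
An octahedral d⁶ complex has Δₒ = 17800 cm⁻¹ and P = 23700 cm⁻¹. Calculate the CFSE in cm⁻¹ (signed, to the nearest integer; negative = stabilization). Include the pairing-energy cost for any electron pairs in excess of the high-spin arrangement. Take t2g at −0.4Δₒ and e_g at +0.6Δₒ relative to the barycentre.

-7120

With Δₒ < P the complex is high-spin.
Filling d⁶ accordingly: t2g^4 e_g^2.
Orbital CFSE = -0.4Δₒ = -0.4 × 17800 = -7120 cm⁻¹.
High-spin has no excess pairs, so no pairing correction applies.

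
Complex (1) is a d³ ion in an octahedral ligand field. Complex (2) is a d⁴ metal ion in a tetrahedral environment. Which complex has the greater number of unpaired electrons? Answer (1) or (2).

(2)

(1): t2g^3 e_g^0 → 3 unpaired.
(2): With tetrahedral geometry the complex is necessarily high-spin; e^2 t2^2 → 4 unpaired.
So (2) has more unpaired electrons.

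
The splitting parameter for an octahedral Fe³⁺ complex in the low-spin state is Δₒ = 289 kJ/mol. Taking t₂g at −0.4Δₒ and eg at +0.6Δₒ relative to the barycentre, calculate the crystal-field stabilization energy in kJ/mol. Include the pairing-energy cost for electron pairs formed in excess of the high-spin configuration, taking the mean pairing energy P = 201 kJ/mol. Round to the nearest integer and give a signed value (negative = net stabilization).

-176

Fe is in group 8, so Fe³⁺ is d⁵ (8 − 3 = 5).
Electron filling gives t₂g⁵ eg⁰.
CFSE(orbital) = 5×(-0.4Δₒ) + 0×(0.6Δₒ) = -2.0Δₒ; with Δₒ = 289 kJ/mol that is -578 kJ/mol.
Relative to high-spin t₂g³ eg² (0 paired), the low-spin configuration has 2 additional pairs, contributing +2 × 201 = +402 kJ/mol.
Net CFSE = -578 + 402 = -176 kJ/mol.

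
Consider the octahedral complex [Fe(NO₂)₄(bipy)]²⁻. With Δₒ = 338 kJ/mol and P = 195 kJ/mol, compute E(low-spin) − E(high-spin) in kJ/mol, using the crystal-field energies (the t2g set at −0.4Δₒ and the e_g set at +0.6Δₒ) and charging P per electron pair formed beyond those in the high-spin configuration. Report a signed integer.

-286

Ligand charges: 4×(-1) from NO₂⁻ and 1×(+0) from bipy sum to -4; with overall charge -2, Fe is +2.
Fe²⁺: group 8, so d-count = 8 − 2 = 6.
High-spin: t2g^4 e_g^2, CFSE = -0.4Δₒ = -135 kJ/mol.
Low-spin: t2g^6 e_g^0, orbital CFSE = -2.4Δₒ = -811 kJ/mol; plus 2 excess pairs × P = +390 kJ/mol; total -421 kJ/mol.
E(LS) − E(HS) = -421 − (-135) = -286 kJ/mol.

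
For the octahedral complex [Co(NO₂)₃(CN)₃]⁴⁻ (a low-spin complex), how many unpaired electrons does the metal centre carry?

1

Ligand charges: 3×(-1) from NO₂⁻ and 3×(-1) from CN⁻ sum to -6; with overall charge -4, Co is +2.
Group 9 minus oxidation state +2 gives a d⁷ configuration for Co²⁺.
Configuration: t₂g⁶ eg¹, giving 1 unpaired electron.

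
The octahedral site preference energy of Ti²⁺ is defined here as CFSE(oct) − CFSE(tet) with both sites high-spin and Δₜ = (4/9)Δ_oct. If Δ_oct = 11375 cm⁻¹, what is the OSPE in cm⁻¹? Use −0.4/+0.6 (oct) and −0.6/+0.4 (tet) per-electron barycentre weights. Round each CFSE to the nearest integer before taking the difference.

-3033

Ti is in group 4, so Ti²⁺ is d² (4 − 2 = 2).
In an octahedral site d² (HS) is t₂g² eg⁰, giving CFSE(oct) = -0.8Δ_oct = -9100 cm⁻¹.
Tetrahedral e² t₂⁰ gives -1.2Δₜ = -1.2 × (4/9) × 11375 = -6067 cm⁻¹.
Subtracting, OSPE = -9100 − (-6067) = -3033 cm⁻¹.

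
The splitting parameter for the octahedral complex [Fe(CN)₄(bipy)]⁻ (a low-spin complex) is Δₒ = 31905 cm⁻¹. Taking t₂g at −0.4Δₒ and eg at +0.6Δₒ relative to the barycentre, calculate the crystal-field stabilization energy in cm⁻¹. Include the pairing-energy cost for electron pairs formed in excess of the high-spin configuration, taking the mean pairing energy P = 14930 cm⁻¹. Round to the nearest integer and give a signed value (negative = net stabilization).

-33950

Ligand charges: 4×(-1) from CN⁻ and 1×(+0) from bipy sum to -4; with overall charge -1, Fe is +3.
Group 8 minus oxidation state +3 gives a d⁵ configuration for Fe³⁺.
Electron filling gives t₂g⁵ eg⁰.
CFSE(orbital) = 5×(-0.4Δₒ) + 0×(0.6Δₒ) = -2.0Δₒ; with Δₒ = 31905 cm⁻¹ that is -63810 cm⁻¹.
Relative to high-spin t₂g³ eg² (0 paired), the low-spin configuration has 2 additional pairs, contributing +2 × 14930 = +29860 cm⁻¹.
Net CFSE = -63810 + 29860 = -33950 cm⁻¹.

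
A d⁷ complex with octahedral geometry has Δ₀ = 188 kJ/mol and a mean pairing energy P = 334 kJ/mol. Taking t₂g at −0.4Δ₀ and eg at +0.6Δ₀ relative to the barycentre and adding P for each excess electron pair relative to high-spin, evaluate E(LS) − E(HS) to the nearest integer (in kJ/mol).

High-spin d⁷ fills as t₂g⁵ eg² with CFSE 5(−0.4) + 2(+0.6) = -0.8Δ₀ = -150 kJ/mol.
Low-spin t₂g⁶ eg¹ gives -1.8Δ₀ = -338 kJ/mol, but forming 1 extra pair costs 1P = 334 kJ/mol, so E(LS) = -338 + 334 = -4 kJ/mol.
Thus E(LS) − E(HS) = 146 kJ/mol.

146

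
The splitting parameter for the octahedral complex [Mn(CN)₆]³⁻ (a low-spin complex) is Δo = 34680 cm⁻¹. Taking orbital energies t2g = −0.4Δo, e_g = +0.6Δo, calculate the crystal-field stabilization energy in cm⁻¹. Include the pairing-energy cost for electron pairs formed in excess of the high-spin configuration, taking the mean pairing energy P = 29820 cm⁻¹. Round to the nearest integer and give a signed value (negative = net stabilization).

Each CN⁻ contributes -1; 6 × (-1) = -6. With overall charge -3, Mn is in the +3 oxidation state.
Mn sits in group 7; removing 3 electrons leaves Mn³⁺ with 7 − 3 = 4 d electrons.
Electron filling gives t2g^4 e_g^0.
CFSE(orbital) = 4×(-0.4Δo) + 0×(0.6Δo) = -1.6Δo; with Δo = 34680 cm⁻¹ that is -55488 cm⁻¹.
Relative to high-spin t2g^3 e_g^1 (0 paired), the low-spin configuration has 1 additional pair, contributing +1 × 29820 = +29820 cm⁻¹.
Overall CFSE = -55488 + 29820 = -25668 cm⁻¹.

-25668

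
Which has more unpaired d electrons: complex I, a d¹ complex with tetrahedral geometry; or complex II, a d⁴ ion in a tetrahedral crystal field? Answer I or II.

I: Tetrahedral splitting is small, so the complex is high-spin; e^1 t2^0 → 1 unpaired.
II: With tetrahedral geometry the complex is necessarily high-spin; e² t₂² → 4 unpaired.
So II has more unpaired electrons.

II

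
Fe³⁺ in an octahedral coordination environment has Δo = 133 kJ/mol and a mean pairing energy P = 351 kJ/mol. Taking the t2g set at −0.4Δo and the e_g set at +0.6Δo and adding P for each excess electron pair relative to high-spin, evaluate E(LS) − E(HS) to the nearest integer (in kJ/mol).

436

Group 8 minus oxidation state +3 gives a d⁵ configuration for Fe³⁺.
In the high-spin limit (t2g^3 e_g^2) the orbital term is 0.0Δo = 0 kJ/mol, with no excess pairing.
Low-spin: t2g^5 e_g^0, orbital CFSE = -2.0Δo = -266 kJ/mol; plus 2 excess pairs × P = +702 kJ/mol; total 436 kJ/mol.
E(LS) − E(HS) = 436 − (0) = 436 kJ/mol.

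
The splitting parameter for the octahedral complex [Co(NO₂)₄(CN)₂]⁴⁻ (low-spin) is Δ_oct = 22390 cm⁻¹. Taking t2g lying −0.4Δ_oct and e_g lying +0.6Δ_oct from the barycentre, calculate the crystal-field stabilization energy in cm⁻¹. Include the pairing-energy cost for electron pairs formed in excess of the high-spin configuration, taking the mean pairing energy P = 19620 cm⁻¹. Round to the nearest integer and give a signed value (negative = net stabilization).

-20682

Ligand charges: 4×(-1) from NO₂⁻ and 2×(-1) from CN⁻ sum to -6; with overall charge -4, Co is +2.
Group 9 minus oxidation state +2 gives a d⁷ configuration for Co²⁺.
Configuration: t2g^6 e_g^1.
The orbital stabilization is -1.8Δ_oct = -1.8 × 22390 = -40302 cm⁻¹.
Relative to high-spin t2g^5 e_g^2 (2 paired), the low-spin configuration has 1 additional pair, contributing +1 × 19620 = +19620 cm⁻¹.
Net CFSE = -40302 + 19620 = -20682 cm⁻¹.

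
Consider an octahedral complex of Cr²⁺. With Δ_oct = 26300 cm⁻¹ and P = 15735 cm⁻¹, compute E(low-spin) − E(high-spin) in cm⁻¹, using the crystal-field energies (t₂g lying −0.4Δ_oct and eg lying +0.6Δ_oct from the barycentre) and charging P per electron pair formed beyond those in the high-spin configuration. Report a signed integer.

-10565

Group 6 minus oxidation state +2 gives a d⁴ configuration for Cr²⁺.
High-spin d⁴ fills as t₂g³ eg¹ with CFSE 3(−0.4) + 1(+0.6) = -0.6Δ_oct = -15780 cm⁻¹.
Low-spin t₂g⁴ eg⁰ gives -1.6Δ_oct = -42080 cm⁻¹, but forming 1 extra pair costs 1P = 15735 cm⁻¹, so E(LS) = -42080 + 15735 = -26345 cm⁻¹.
Thus E(LS) − E(HS) = -10565 cm⁻¹.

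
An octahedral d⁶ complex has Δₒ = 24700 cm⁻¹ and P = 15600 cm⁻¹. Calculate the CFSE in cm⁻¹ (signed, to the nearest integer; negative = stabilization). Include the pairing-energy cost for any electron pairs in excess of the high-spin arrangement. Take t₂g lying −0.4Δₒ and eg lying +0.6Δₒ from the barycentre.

-28080

With Δₒ > P the complex is low-spin.
Configuration: t₂g⁶ eg⁰.
Orbital CFSE = -2.4Δₒ = -2.4 × 24700 = -59280 cm⁻¹.
Excess pairs vs high-spin: 3 − 1 = 2; pairing cost = +31200 cm⁻¹.
Net CFSE = -59280 + 31200 = -28080 cm⁻¹.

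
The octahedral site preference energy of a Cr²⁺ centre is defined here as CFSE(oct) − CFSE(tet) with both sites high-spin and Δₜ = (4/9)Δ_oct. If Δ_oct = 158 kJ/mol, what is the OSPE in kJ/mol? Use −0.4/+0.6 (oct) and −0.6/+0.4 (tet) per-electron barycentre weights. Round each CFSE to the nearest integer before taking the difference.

Cr is in group 6, so Cr²⁺ is d⁴ (6 − 2 = 4).
In an octahedral site d⁴ (HS) is t₂g³ eg¹, giving CFSE(oct) = -0.6Δ_oct = -95 kJ/mol.
In a tetrahedral site the filling is e² t₂²: CFSE(tet) = -0.4Δₜ = -0.4 × (4/9)(158) = -28 kJ/mol.
OSPE = CFSE(oct) − CFSE(tet) = -95 − (-28) = -67 kJ/mol.

-67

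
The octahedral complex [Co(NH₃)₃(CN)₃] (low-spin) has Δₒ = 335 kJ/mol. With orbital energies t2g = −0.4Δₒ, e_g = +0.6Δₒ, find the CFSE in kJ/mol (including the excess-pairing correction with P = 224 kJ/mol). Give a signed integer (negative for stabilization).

Ligand charges: 3×(+0) from NH₃ and 3×(-1) from CN⁻ sum to -3; with overall charge +0, Co is +3.
Co sits in group 9; removing 3 electrons leaves Co³⁺ with 9 − 3 = 6 d electrons.
The d⁶ electrons fill as t2g^6 e_g^0.
CFSE(orbital) = 6×(-0.4Δₒ) + 0×(0.6Δₒ) = -2.4Δₒ; with Δₒ = 335 kJ/mol that is -804 kJ/mol.
Relative to high-spin t2g^4 e_g^2 (1 paired), the low-spin configuration has 2 additional pairs, contributing +2 × 224 = +448 kJ/mol.
Net CFSE = -804 + 448 = -356 kJ/mol.

-356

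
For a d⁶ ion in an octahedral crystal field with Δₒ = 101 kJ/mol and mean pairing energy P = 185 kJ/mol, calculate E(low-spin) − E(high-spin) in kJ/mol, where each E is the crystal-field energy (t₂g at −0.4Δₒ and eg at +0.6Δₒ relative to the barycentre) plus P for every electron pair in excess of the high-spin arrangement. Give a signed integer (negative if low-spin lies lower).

In the high-spin limit (t₂g⁴ eg²) the orbital term is -0.4Δₒ = -40 kJ/mol, with no excess pairing.
Low-spin: t₂g⁶ eg⁰, orbital CFSE = -2.4Δₒ = -242 kJ/mol; plus 2 excess pairs × P = +370 kJ/mol; total 128 kJ/mol.
Thus E(LS) − E(HS) = 168 kJ/mol.

168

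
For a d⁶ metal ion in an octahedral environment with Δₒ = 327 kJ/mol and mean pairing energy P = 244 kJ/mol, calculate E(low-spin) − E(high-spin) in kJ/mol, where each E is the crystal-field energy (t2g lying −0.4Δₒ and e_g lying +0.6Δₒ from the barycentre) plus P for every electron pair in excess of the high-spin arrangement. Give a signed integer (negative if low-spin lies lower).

High-spin d⁶ fills as t2g^4 e_g^2 with CFSE 4(−0.4) + 2(+0.6) = -0.4Δₒ = -131 kJ/mol.
Low-spin t2g^6 e_g^0 gives -2.4Δₒ = -785 kJ/mol, but forming 2 extra pairs costs 2P = 488 kJ/mol, so E(LS) = -785 + 488 = -297 kJ/mol.
E(LS) − E(HS) = -297 − (-131) = -166 kJ/mol.

-166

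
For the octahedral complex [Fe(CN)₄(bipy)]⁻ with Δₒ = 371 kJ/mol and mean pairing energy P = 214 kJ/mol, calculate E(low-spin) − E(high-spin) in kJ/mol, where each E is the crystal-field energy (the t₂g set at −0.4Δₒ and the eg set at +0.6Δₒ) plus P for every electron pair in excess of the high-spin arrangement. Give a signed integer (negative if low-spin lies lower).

-314

Ligand charges: 4×(-1) from CN⁻ and 1×(+0) from bipy sum to -4; with overall charge -1, Fe is +3.
Fe³⁺: group 8, so d-count = 8 − 3 = 5.
High-spin d⁵ fills as t₂g³ eg² with CFSE 3(−0.4) + 2(+0.6) = 0.0Δₒ = 0 kJ/mol.
Low-spin t₂g⁵ eg⁰ gives -2.0Δₒ = -742 kJ/mol, but forming 2 extra pairs costs 2P = 428 kJ/mol, so E(LS) = -742 + 428 = -314 kJ/mol.
The difference is -314 − (0) = -314 kJ/mol, so low-spin lies lower.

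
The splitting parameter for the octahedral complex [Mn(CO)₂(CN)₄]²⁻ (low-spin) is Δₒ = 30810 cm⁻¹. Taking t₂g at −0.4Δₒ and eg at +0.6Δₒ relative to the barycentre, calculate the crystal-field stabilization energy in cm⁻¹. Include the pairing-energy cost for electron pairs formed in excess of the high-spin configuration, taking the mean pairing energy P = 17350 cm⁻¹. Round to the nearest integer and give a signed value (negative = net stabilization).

-26920

Ligand charges: 2×(+0) from CO and 4×(-1) from CN⁻ sum to -4; with overall charge -2, Mn is +2.
Mn²⁺: group 7, so d-count = 7 − 2 = 5.
The d⁵ electrons fill as t₂g⁵ eg⁰.
Orbital CFSE = 5(-0.4) + 0(0.6) = -2.0Δₒ = -2.0 × 30810 = -61620 cm⁻¹.
Relative to high-spin t₂g³ eg² (0 paired), the low-spin configuration has 2 additional pairs, contributing +2 × 17350 = +34700 cm⁻¹.
Overall CFSE = -61620 + 34700 = -26920 cm⁻¹.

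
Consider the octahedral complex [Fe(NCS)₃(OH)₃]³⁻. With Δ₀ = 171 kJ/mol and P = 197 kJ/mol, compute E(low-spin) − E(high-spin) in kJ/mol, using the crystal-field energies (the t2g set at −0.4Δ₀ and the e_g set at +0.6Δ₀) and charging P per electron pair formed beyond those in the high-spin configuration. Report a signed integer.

52

Ligand charges: 3×(-1) from NCS⁻ and 3×(-1) from OH⁻ sum to -6; with overall charge -3, Fe is +3.
Fe sits in group 8; removing 3 electrons leaves Fe³⁺ with 8 − 3 = 5 d electrons.
High-spin d⁵ fills as t2g^3 e_g^2 with CFSE 3(−0.4) + 2(+0.6) = 0.0Δ₀ = 0 kJ/mol.
For low-spin the configuration is t2g^5 e_g^0: orbital energy -2.0 × 171 = -342 kJ/mol, and 2 additional pairs relative to high-spin add 394 kJ/mol, giving 52 kJ/mol.
E(LS) − E(HS) = 52 − (0) = 52 kJ/mol.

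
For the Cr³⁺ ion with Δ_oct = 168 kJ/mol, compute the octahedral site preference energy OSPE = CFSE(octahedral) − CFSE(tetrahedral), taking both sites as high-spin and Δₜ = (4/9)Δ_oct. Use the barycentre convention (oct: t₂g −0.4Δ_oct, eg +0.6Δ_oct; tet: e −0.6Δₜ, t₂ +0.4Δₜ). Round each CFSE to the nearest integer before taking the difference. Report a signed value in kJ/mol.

-142

Cr sits in group 6; removing 3 electrons leaves Cr³⁺ with 6 − 3 = 3 d electrons.
Octahedral high-spin t₂g³ eg⁰: CFSE = -1.2 × 168 = -202 kJ/mol.
Tetrahedral e² t₂¹ gives -0.8Δₜ = -0.8 × (4/9) × 168 = -60 kJ/mol.
Subtracting, OSPE = -202 − (-60) = -142 kJ/mol.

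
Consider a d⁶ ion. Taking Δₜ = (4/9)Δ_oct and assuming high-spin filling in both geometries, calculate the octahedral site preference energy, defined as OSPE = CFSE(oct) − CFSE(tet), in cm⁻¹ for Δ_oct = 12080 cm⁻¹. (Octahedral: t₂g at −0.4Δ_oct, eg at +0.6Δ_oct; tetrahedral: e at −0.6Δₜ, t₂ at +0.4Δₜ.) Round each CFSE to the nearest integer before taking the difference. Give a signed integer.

Octahedral (high-spin): t2g^4 e_g^2, CFSE = 4(−0.4) + 2(+0.6) = -0.4Δ_oct = -0.4 × 12080 = -4832 cm⁻¹.
Tetrahedral e^3 t2^3 gives -0.6Δₜ = -0.6 × (4/9) × 12080 = -3221 cm⁻¹.
OSPE = -4832 − (-3221) = -1611 cm⁻¹.

-1611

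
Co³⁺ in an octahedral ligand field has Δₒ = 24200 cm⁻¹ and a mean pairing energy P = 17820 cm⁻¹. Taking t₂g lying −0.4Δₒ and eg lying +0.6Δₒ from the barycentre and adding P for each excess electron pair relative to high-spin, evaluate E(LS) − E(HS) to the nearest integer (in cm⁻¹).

Co³⁺: group 9, so d-count = 9 − 3 = 6.
In the high-spin limit (t₂g⁴ eg²) the orbital term is -0.4Δₒ = -9680 cm⁻¹, with no excess pairing.
Low-spin t₂g⁶ eg⁰ gives -2.4Δₒ = -58080 cm⁻¹, but forming 2 extra pairs costs 2P = 35640 cm⁻¹, so E(LS) = -58080 + 35640 = -22440 cm⁻¹.
Thus E(LS) − E(HS) = -12760 cm⁻¹.

-12760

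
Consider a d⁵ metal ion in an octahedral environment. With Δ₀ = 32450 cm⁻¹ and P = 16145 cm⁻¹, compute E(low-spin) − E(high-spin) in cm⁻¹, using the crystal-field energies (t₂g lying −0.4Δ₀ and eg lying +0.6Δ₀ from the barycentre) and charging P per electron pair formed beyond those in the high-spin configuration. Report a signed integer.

In the high-spin limit (t₂g³ eg²) the orbital term is 0.0Δ₀ = 0 cm⁻¹, with no excess pairing.
Low-spin t₂g⁵ eg⁰ gives -2.0Δ₀ = -64900 cm⁻¹, but forming 2 extra pairs costs 2P = 32290 cm⁻¹, so E(LS) = -64900 + 32290 = -32610 cm⁻¹.
The difference is -32610 − (0) = -32610 cm⁻¹, so low-spin lies lower.

-32610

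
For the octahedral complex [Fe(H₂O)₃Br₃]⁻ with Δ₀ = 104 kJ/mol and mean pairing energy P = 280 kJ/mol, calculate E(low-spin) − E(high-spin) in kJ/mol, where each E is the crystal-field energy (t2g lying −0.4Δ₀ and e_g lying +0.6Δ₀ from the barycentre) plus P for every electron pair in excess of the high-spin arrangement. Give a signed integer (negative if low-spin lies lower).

Ligand charges: 3×(+0) from H₂O and 3×(-1) from Br⁻ sum to -3; with overall charge -1, Fe is +2.
Fe sits in group 8; removing 2 electrons leaves Fe²⁺ with 8 − 2 = 6 d electrons.
In the high-spin limit (t2g^4 e_g^2) the orbital term is -0.4Δ₀ = -42 kJ/mol, with no excess pairing.
Low-spin: t2g^6 e_g^0, orbital CFSE = -2.4Δ₀ = -250 kJ/mol; plus 2 excess pairs × P = +560 kJ/mol; total 310 kJ/mol.
E(LS) − E(HS) = 310 − (-42) = 352 kJ/mol.

352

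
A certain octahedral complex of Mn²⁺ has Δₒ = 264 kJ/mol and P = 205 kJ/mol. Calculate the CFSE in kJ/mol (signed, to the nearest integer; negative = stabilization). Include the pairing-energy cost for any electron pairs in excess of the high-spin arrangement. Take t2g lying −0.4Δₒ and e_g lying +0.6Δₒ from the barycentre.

-118

Mn is in group 7, so Mn²⁺ is d⁵ (7 − 2 = 5).
With Δₒ > P the complex is low-spin.
That gives t2g^5 e_g^0.
Orbital CFSE = -2.0Δₒ = -2.0 × 264 = -528 kJ/mol.
Excess pairs vs high-spin: 2 − 0 = 2; pairing cost = +410 kJ/mol.
Net CFSE = -528 + 410 = -118 kJ/mol.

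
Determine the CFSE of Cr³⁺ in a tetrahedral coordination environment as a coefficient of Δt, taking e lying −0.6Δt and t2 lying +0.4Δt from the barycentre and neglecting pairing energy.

-0.8 Δt

Group 6 minus oxidation state +3 gives a d³ configuration for Cr³⁺.
With tetrahedral geometry the complex is necessarily high-spin.
Configuration: e^2 t2^1.
CFSE = 2(-0.6Δt) + 1(0.4Δt) = -1.2Δt + 0.4Δt = -0.8Δt.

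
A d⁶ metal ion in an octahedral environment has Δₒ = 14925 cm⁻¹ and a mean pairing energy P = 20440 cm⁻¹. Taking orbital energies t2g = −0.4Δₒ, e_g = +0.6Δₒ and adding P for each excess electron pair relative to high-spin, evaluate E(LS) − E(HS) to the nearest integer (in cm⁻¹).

In the high-spin limit (t2g^4 e_g^2) the orbital term is -0.4Δₒ = -5970 cm⁻¹, with no excess pairing.
Low-spin: t2g^6 e_g^0, orbital CFSE = -2.4Δₒ = -35820 cm⁻¹; plus 2 excess pairs × P = +40880 cm⁻¹; total 5060 cm⁻¹.
Thus E(LS) − E(HS) = 11030 cm⁻¹.

11030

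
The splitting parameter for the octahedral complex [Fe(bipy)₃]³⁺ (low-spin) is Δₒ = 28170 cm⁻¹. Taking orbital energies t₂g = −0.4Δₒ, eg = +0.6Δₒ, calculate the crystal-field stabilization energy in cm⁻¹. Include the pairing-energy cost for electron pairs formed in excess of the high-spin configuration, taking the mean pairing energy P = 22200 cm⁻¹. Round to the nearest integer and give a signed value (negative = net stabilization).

bipy is neutral, so the +3 overall charge sits on Fe: oxidation state +3.
Group 8 minus oxidation state +3 gives a d⁵ configuration for Fe³⁺.
The d⁵ electrons fill as t₂g⁵ eg⁰.
Orbital CFSE = 5(-0.4) + 0(0.6) = -2.0Δₒ = -2.0 × 28170 = -56340 cm⁻¹.
High-spin d⁵ would be t₂g³ eg² with 0 pairs; low-spin has 2, so 2 excess pairs cost +2P = +44400 cm⁻¹.
Overall CFSE = -56340 + 44400 = -11940 cm⁻¹.

-11940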